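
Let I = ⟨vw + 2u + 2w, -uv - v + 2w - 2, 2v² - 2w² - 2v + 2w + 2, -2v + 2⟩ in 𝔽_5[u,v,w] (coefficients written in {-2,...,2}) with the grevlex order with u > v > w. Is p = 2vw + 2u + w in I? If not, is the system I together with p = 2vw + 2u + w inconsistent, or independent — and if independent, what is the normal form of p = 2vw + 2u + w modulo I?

First compute the reduced Gröbner basis of I by Buchberger's algorithm.
f_1 = vw + 2u + 2w, LT = vw.
f_2 = -uv - v + 2w - 2, LT = uv.
f_3 = 2v² - 2w² - 2v + 2w + 2, LT = v².
f_4 = -2v + 2, LT = v.

S(f_1,f_2): lcm = uvw. S = 2u² + 2uw - vw + 2w² - 2w.
  reduce S modulo (f_1, f_2, f_3, f_4):
  remainder 2u² + 2uw + 2w² + 2u ≠ 0; add h_5 = 2u² + 2uw + 2w² + 2u to the basis.

S(f_1,f_3): lcm = v²w. S = w³ + 2uv - 2vw - w² - w.
  reduce S modulo (f_1, f_2, f_3, f_4, h_5):
  remainder w³ - w² - u + 2w - 1 ≠ 0; add h_6 = w³ - w² - u + 2w - 1 to the basis.

S(f_1,f_4): lcm = vw. S = 2u - 2w.
  reduce S modulo (f_1, f_2, f_3, f_4, h_5, h_6):
  remainder 2u - 2w ≠ 0; add h_7 = 2u - 2w to the basis.

S(f_2,f_3): lcm = uv². S = uw² + uv + v² - uw - 2vw - u + 2v.
  reduce S modulo (f_1, f_2, f_3, f_4, h_5, h_6, h_7):
  remainder w² + 2w ≠ 0; add h_8 = w² + 2w to the basis.

S(f_2,f_4): lcm = uv. S = u + v - 2w + 2.
  reduce S modulo (f_1, f_2, f_3, f_4, h_5, h_6, h_7, h_8):
  remainder -w - 2 ≠ 0; add h_9 = -w - 2 to the basis.

The other S-polynomials (S(f_3,f_4), S(f_1,h_5), S(f_2,h_5), S(f_3,h_5), S(f_4,h_5), S(f_1,h_6), S(f_2,h_6), S(f_3,h_6), S(f_4,h_6), S(h_5,h_6), S(f_1,h_7), S(f_2,h_7), S(f_3,h_7), S(f_4,h_7), S(h_5,h_7), S(h_6,h_7), S(f_1,h_8), S(f_2,h_8), S(f_3,h_8), S(f_4,h_8), S(h_5,h_8), S(h_6,h_8), S(h_7,h_8), S(f_1,h_9), S(f_2,h_9), S(f_3,h_9), S(f_4,h_9), S(h_5,h_9), S(h_6,h_9), S(h_7,h_9), S(h_8,h_9)) all reduce to 0 modulo the current basis, so we have a Gröbner basis.
Inter-reduce: drop elements whose leading term is divisible by another's, tail-reduce, and make monic.
Reduced Gröbner basis: {u + 2, v - 1, w + 2}.
Label its elements g_1 = u + 2, g_2 = v - 1, g_3 = w + 2.

Reduce p = 2vw + 2u + w modulo G:
  leading term vw: subtract (2w)·g_2 from 2vw + 2u + w → 2u - 2w
  leading term u: subtract (2)·g_1 from 2u - 2w → -2w + 1
  leading term w: subtract (-2)·g_3 from -2w + 1 → 0
  normal form = 0.
Since the normal form is 0, p ∈ I.

2vw + 2u + w lies in I (it reduces to 0).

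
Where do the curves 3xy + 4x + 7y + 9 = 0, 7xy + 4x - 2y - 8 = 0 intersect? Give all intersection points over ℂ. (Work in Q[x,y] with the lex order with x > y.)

Compute a lex Gröbner basis by Buchberger's algorithm.
f_1 = 3xy + 4x + 7y + 9, LT = xy.
f_2 = 7xy + 4x - 2y - 8, LT = xy.

S(f_1,f_2): lcm = xy. S = 16/21x + 55/21y + 29/7.
  leading term x: no divisor's leading term divides it; move 16/21x to the remainder.
  leading term y: no divisor's leading term divides it; move 55/21y to the remainder.
  leading term 1: no divisor's leading term divides it; move 29/7 to the remainder.
  remainder 16/21x + 55/21y + 29/7 ≠ 0; add h_3 = 16/21x + 55/21y + 29/7 to the basis.

S(f_1,h_3): lcm = xy. S = 4/3x - 55/16y^2 - 149/48y + 3.
  leading term x: subtract (7/4)·h_3 from 4/3x - 55/16y^2 - 149/48y + 3 → -55/16y^2 - 123/16y - 17/4
  leading term y^2: no divisor's leading term divides it; move -55/16y^2 to the remainder.
  leading term y: no divisor's leading term divides it; move -123/16y to the remainder.
  leading term 1: no divisor's leading term divides it; move -17/4 to the remainder.
  remainder -55/16y^2 - 123/16y - 17/4 ≠ 0; add h_4 = -55/16y^2 - 123/16y - 17/4 to the basis.

The other S-polynomials (S(f_2,h_3), S(f_1,h_4), S(f_2,h_4), S(h_3,h_4)) all reduce to 0 modulo the current basis, so we have a Gröbner basis.
Inter-reduce: drop elements whose leading term is divisible by another's, tail-reduce, and make monic.
Reduced Gröbner basis: {x + 55/16y + 87/16, y^2 + 123/55y + 68/55}.

A lex Gröbner basis eliminates variables successively. Here y^2 + 123/55y + 68/55 depends only on y, with roots {-68/55, -1}; lifting each root through the earlier basis elements recovers the full solutions.
  y = -68/55: the earlier basis element becomes x + 19/16 = 0, giving x = -19/16 — point (-19/16, -68/55).
  y = -1: the earlier basis element becomes x + 2 = 0, giving x = -2 — point (-2, -1).
Check: every point annihilates each of the original generators.

{(-19/16, -68/55), (-2, -1)}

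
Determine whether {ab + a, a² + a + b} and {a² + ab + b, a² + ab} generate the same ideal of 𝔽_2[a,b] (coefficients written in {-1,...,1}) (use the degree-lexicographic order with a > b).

For a fixed monomial order, each ideal has a unique reduced Gröbner basis; comparing bases decides equality.
Buchberger on the first generating set:
f_1 = ab + a, LT = ab.
f_2 = a² + a + b, LT = a².

S(f_1,f_2): lcm = a²b. S = a² + ab + b².
  leading term a²: subtract (1)·f_2 from a² + ab + b² → ab + b² + a + b
  leading term ab: subtract (1)·f_1 from ab + b² + a + b → b² + b
  leading term b²: no divisor's leading term divides it; move b² to the remainder.
  leading term b: no divisor's leading term divides it; move b to the remainder.
  remainder b² + b ≠ 0; add g_3 = b² + b to the basis.

The other S-polynomials (S(f_1,g_3), S(f_2,g_3)) all reduce to 0 modulo the current basis, so we have a Gröbner basis.
Inter-reduce: drop elements whose leading term is divisible by another's, tail-reduce, and make monic.
Reduced Gröbner basis: {a² + a + b, ab + a, b² + b}.

Buchberger on the second generating set:
h_1 = a² + ab + b, LT = a².
h_2 = a² + ab, LT = a².

S(h_1,h_2): lcm = a². S = b.
  leading term b: no divisor's leading term divides it; move b to the remainder.
  remainder b ≠ 0; add k_3 = b to the basis.

The other S-polynomials (S(h_1,k_3), S(h_2,k_3)) all reduce to 0 modulo the current basis, so we have a Gröbner basis.
Inter-reduce: drop elements whose leading term is divisible by another's, tail-reduce, and make monic.
Reduced Gröbner basis: {a², b}.

These differ, so the ideals are not equal.

No, the ideals differ.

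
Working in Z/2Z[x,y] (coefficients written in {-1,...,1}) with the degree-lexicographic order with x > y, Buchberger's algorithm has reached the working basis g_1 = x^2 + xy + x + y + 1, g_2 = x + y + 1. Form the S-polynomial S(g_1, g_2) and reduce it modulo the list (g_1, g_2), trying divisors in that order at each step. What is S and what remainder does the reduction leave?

S(g_1, g_2) = y + 1; remainder on division = y + 1.

lcm(LM(g_1), LM(g_2)) = x^2.
S = (lcm/LT(g_1))·g_1 − (lcm/LT(g_2))·g_2 = y + 1.
Reduce S modulo (g_1, g_2) in that order:
  leading term y: no divisor's leading term divides it; move y to the remainder.
  leading term 1: no divisor's leading term divides it; move 1 to the remainder.
The remainder y + 1 is nonzero, so it would be added as the next basis element.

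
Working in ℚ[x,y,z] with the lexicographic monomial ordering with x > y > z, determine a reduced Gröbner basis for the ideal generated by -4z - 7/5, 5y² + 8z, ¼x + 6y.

f_1 = -4z - 7/5, LT = z.
f_2 = 5y² + 8z, LT = y².
f_3 = ¼x + 6y, LT = x.

The S-polynomials (S(f_1,f_2), S(f_1,f_3), S(f_2,f_3)) all reduce to 0 modulo the current basis, so we have a Gröbner basis.

G = {x + 24y, y² - 14/25, z + 7/20}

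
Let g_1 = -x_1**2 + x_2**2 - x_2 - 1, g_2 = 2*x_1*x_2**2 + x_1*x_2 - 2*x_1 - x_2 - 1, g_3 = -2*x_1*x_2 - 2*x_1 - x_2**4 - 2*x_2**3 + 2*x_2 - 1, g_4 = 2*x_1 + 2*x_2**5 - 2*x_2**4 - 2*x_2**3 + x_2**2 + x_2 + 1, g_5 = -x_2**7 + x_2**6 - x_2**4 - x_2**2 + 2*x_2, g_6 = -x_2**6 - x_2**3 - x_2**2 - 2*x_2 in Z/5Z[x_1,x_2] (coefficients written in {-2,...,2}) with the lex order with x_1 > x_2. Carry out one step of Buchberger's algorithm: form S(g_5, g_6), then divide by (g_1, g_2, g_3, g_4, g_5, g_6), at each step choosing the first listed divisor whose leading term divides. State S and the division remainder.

lcm(LM(g_5), LM(g_6)) = x_2**7.
S = (lcm/LT(g_5))·g_5 − (lcm/LT(g_6))·g_6 = -x_2**6 - x_2**3 - x_2**2 - 2*x_2.
Reduce S modulo (g_1, g_2, g_3, g_4, g_5, g_6) in that order:
  leading term x_2**6: subtract (1)·g_6 from -x_2**6 - x_2**3 - x_2**2 - 2*x_2 → 0
The remainder is 0, so this S-polynomial contributes no new basis element.

S(g_5, g_6) = -x_2**6 - x_2**3 - x_2**2 - 2*x_2; remainder on division = 0.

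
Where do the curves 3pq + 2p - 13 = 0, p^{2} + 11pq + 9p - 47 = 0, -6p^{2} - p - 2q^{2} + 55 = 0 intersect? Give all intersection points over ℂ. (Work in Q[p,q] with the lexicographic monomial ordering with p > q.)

{(-1, -5)}

Compute a lex Gröbner basis by Buchberger's algorithm.
f_1 = 3pq + 2p - 13, LT = pq.
f_2 = p^{2} + 11pq + 9p - 47, LT = p^{2}.
f_3 = -6p^{2} - p - 2q^{2} + 55, LT = p^{2}.

S(f_1,f_2): lcm = p^{2}q. S = \tfrac{2}{3}p^{2} - 11pq^{2} - 9pq - \tfrac{13}{3}p + 47q.
  reduce S modulo (f_1, f_2, f_3):
  remainder -\tfrac{13}{3}p - \tfrac{2}{3}q - \tfrac{23}{3} ≠ 0; add h_4 = -\tfrac{13}{3}p - \tfrac{2}{3}q - \tfrac{23}{3} to the basis.

S(f_1,f_3): lcm = p^{2}q. S = \tfrac{2}{3}p^{2} - \tfrac{1}{6}pq - \tfrac{13}{3}p - \tfrac{1}{3}q^{3} + \tfrac{55}{6}q.
  reduce S modulo (f_1, f_2, f_3, h_4):
  remainder -\tfrac{1}{3}q^{3} + \tfrac{779}{78}q + \tfrac{215}{26} ≠ 0; add h_5 = -\tfrac{1}{3}q^{3} + \tfrac{779}{78}q + \tfrac{215}{26} to the basis.

S(f_2,f_3): lcm = p^{2}. S = 11pq + \tfrac{53}{6}p - \tfrac{1}{3}q^{2} - \tfrac{227}{6}.
  reduce S modulo (f_1, f_2, f_3, h_4, h_5):
  remainder -\tfrac{1}{3}q^{2} - \tfrac{3}{13}q + \tfrac{280}{39} ≠ 0; add h_6 = -\tfrac{1}{3}q^{2} - \tfrac{3}{13}q + \tfrac{280}{39} to the basis.

S(f_1,h_4): lcm = pq. S = \tfrac{2}{3}p - \tfrac{2}{13}q^{2} - \tfrac{23}{13}q - \tfrac{13}{3}.
  reduce S modulo (f_1, f_2, f_3, h_4, h_5, h_6):
  remainder -\tfrac{895}{507}q - \tfrac{4475}{507} ≠ 0; add h_7 = -\tfrac{895}{507}q - \tfrac{4475}{507} to the basis.

The other S-polynomials (S(f_2,h_4), S(f_3,h_4), S(f_1,h_5), S(f_2,h_5), S(f_3,h_5), S(h_4,h_5), S(f_1,h_6), S(f_2,h_6), S(f_3,h_6), S(h_4,h_6), S(h_5,h_6), S(f_1,h_7), S(f_2,h_7), S(f_3,h_7), S(h_4,h_7), S(h_5,h_7), S(h_6,h_7)) all reduce to 0 modulo the current basis, so we have a Gröbner basis.
Inter-reduce: drop elements whose leading term is divisible by another's, tail-reduce, and make monic.
Reduced Gröbner basis: {p + 1, q + 5}.

Since the basis is lex-ordered, q + 5 is univariate in q. Its roots are {-5}. Back-substituting each root into the other basis elements fixes the other coordinates.
  q = -5: the earlier basis element becomes p + 1 = 0, giving p = -1 — point (-1, -5).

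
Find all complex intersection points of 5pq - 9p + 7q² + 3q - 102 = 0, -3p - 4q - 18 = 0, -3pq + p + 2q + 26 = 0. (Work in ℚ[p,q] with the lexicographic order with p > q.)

Compute a lex Gröbner basis by Buchberger's algorithm.
f_1 = 5pq - 9p + 7q² + 3q - 102, LT = pq.
f_2 = -3p - 4q - 18, LT = p.
f_3 = -3pq + p + 2q + 26, LT = pq.

S(f_1,f_2): lcm = pq. S = -9/5p + 1/15q² - 27/5q - 102/5.
  leading term p: subtract (⅗)·f_2 from -9/5p + 1/15q² - 27/5q - 102/5 → 1/15q² - 3q - 48/5
  leading term q²: no divisor's leading term divides it; move 1/15q² to the remainder.
  leading term q: no divisor's leading term divides it; move -3q to the remainder.
  leading term 1: no divisor's leading term divides it; move -48/5 to the remainder.
  remainder 1/15q² - 3q - 48/5 ≠ 0; add h_4 = 1/15q² - 3q - 48/5 to the basis.

S(f_1,f_3): lcm = pq. S = -22/15p + 7/5q² + 19/15q - 176/15.
  leading term p: subtract (22/45)·f_2 from -22/15p + 7/5q² + 19/15q - 176/15 → 7/5q² + 29/9q - 44/15
  leading term q²: subtract (21)·h_4 from 7/5q² + 29/9q - 44/15 → 596/9q + 596/3
  leading term q: no divisor's leading term divides it; move 596/9q to the remainder.
  leading term 1: no divisor's leading term divides it; move 596/3 to the remainder.
  remainder 596/9q + 596/3 ≠ 0; add h_5 = 596/9q + 596/3 to the basis.

The other S-polynomials (S(f_2,f_3), S(f_1,h_4), S(f_2,h_4), S(f_3,h_4), S(f_1,h_5), S(f_2,h_5), S(f_3,h_5), S(h_4,h_5)) all reduce to 0 modulo the current basis, so we have a Gröbner basis.
Inter-reduce: drop elements whose leading term is divisible by another's, tail-reduce, and make monic.
Reduced Gröbner basis: {p + 2, q + 3}.

Elimination: the polynomial q + 3 lies in the elimination ideal for q, so q ∈ {-3}. For each such q, the remaining basis elements (now univariate) give the rest of the solution.
  q = -3: the earlier basis element becomes p + 2 = 0, giving p = -2 — point (-2, -3).
Each listed point satisfies every original equation (direct substitution).

{(-2, -3)}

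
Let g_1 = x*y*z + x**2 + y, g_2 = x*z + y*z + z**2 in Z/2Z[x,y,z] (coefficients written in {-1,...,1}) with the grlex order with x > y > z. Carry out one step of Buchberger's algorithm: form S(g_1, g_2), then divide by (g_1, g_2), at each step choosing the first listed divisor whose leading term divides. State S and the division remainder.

S(g_1, g_2) = y**2*z + y*z**2 + x**2 + y; remainder on division = y**2*z + y*z**2 + x**2 + y.

lcm(LM(g_1), LM(g_2)) = x*y*z.
S = (lcm/LT(g_1))·g_1 − (lcm/LT(g_2))·g_2 = y**2*z + y*z**2 + x**2 + y.
Reduce S modulo (g_1, g_2) in that order:
  leading term y**2*z: no divisor's leading term divides it; move y**2*z to the remainder.
  leading term y*z**2: no divisor's leading term divides it; move y*z**2 to the remainder.
  leading term x**2: no divisor's leading term divides it; move x**2 to the remainder.
  leading term y: no divisor's leading term divides it; move y to the remainder.
The remainder y**2*z + y*z**2 + x**2 + y is nonzero, so it would be added as the next basis element.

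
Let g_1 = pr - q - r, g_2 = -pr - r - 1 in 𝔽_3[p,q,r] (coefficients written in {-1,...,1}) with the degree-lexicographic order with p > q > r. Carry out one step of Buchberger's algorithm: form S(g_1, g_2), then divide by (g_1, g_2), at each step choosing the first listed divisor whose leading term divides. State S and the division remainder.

S(g_1, g_2) = -q + r - 1; remainder on division = -q + r - 1.

lcm(LM(g_1), LM(g_2)) = pr.
S = (lcm/LT(g_1))·g_1 − (lcm/LT(g_2))·g_2 = -q + r - 1.
Reduce S modulo (g_1, g_2) in that order:
  leading term q: no divisor's leading term divides it; move -q to the remainder.
  leading term r: no divisor's leading term divides it; move r to the remainder.
  leading term 1: no divisor's leading term divides it; move -1 to the remainder.
The remainder -q + r - 1 is nonzero, so it would be added as the next basis element.
An S-polynomial is built so that the two leading terms cancel; whether anything survives reduction is exactly the Gröbner-basis criterion.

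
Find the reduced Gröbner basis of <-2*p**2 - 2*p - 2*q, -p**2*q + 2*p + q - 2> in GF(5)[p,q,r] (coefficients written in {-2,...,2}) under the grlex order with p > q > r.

G = {q**3 - 2*q - 1, p**2 + p + q, p*q + q**2 + 2*p + q - 2}

f_1 = -2*p**2 - 2*p - 2*q, LT = p**2.
f_2 = -p**2*q + 2*p + q - 2, LT = p**2*q.

S(f_1,f_2): lcm = p**2*q. S = p*q + q**2 + 2*p + q - 2.
  leading term p*q: no divisor's leading term divides it; move p*q to the remainder.
  leading term q**2: no divisor's leading term divides it; move q**2 to the remainder.
  leading term p: no divisor's leading term divides it; move 2*p to the remainder.
  leading term q: no divisor's leading term divides it; move q to the remainder.
  leading term 1: no divisor's leading term divides it; move -2 to the remainder.
  remainder p*q + q**2 + 2*p + q - 2 ≠ 0; add g_3 = p*q + q**2 + 2*p + q - 2 to the basis.

S(f_1,g_3): lcm = p**2*q. S = -p*q**2 - 2*p**2 + q**2 + 2*p.
  leading term p*q**2: subtract (-q)·g_3 from -p*q**2 - 2*p**2 + q**2 + 2*p → q**3 - 2*p**2 + 2*p*q + 2*q**2 + 2*p - 2*q
  leading term q**3: no divisor's leading term divides it; move q**3 to the remainder.
  leading term p**2: subtract (1)·f_1 from -2*p**2 + 2*p*q + 2*q**2 + 2*p - 2*q → 2*p*q + 2*q**2 - p
  leading term p*q: subtract (2)·g_3 from 2*p*q + 2*q**2 - p → -2*q - 1
  leading term q: no divisor's leading term divides it; move -2*q to the remainder.
  leading term 1: no divisor's leading term divides it; move -1 to the remainder.
  remainder q**3 - 2*q - 1 ≠ 0; add g_4 = q**3 - 2*q - 1 to the basis.

The other S-polynomials (S(f_2,g_3), S(f_1,g_4), S(f_2,g_4), S(g_3,g_4)) all reduce to 0 modulo the current basis, so we have a Gröbner basis.
Inter-reduce: drop elements whose leading term is divisible by another's, tail-reduce, and make monic.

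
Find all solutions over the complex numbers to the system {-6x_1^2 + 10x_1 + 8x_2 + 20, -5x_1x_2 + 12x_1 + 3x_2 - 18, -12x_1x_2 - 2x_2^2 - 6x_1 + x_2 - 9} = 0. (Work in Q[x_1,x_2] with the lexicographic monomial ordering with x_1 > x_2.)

Compute a lex Gröbner basis by Buchberger's algorithm.
f_1 = -6x_1^2 + 10x_1 + 8x_2 + 20, LT = x_1^2.
f_2 = -5x_1x_2 + 12x_1 + 3x_2 - 18, LT = x_1x_2.
f_3 = -12x_1x_2 - 6x_1 - 2x_2^2 + x_2 - 9, LT = x_1x_2.

S(f_1,f_2): lcm = x_1^2x_2. S = 12/5x_1^2 - 16/15x_1x_2 - 18/5x_1 - 4/3x_2^2 - 10/3x_2.
  reduce S modulo (f_1, f_2, f_3):
  remainder -54/25x_1 - 4/3x_2^2 - 58/75x_2 + 296/25 ≠ 0; add h_4 = -54/25x_1 - 4/3x_2^2 - 58/75x_2 + 296/25 to the basis.

S(f_1,f_3): lcm = x_1^2x_2. S = -1/2x_1^2 - 1/6x_1x_2^2 - 19/12x_1x_2 - 3/4x_1 - 4/3x_2^2 - 10/3x_2.
  reduce S modulo (f_1, f_2, f_3, h_4):
  remainder 3016/1215x_2^2 - 1127/486x_2 - 23731/810 ≠ 0; add h_5 = 3016/1215x_2^2 - 1127/486x_2 - 23731/810 to the basis.

S(f_2,f_3): lcm = x_1x_2. S = -29/10x_1 - 1/6x_2^2 - 31/60x_2 + 57/20.
  reduce S modulo (f_1, f_2, f_3, h_4, h_5):
  remainder 24589/12064x_2 + 73767/12064 ≠ 0; add h_6 = 24589/12064x_2 + 73767/12064 to the basis.

The other S-polynomials (S(f_1,h_4), S(f_2,h_4), S(f_3,h_4), S(f_1,h_5), S(f_2,h_5), S(f_3,h_5), S(h_4,h_5), S(f_1,h_6), S(f_2,h_6), S(f_3,h_6), S(h_4,h_6), S(h_5,h_6)) all reduce to 0 modulo the current basis, so we have a Gröbner basis.
Inter-reduce: drop elements whose leading term is divisible by another's, tail-reduce, and make monic.
Reduced Gröbner basis: {x_1 - 1, x_2 + 3}.

Elimination: the polynomial x_2 + 3 lies in the elimination ideal for x_2, so x_2 ∈ {-3}. For each such x_2, the remaining basis elements (now univariate) give the rest of the solution.
  x_2 = -3: the earlier basis element becomes x_1 - 1 = 0, giving x_1 = 1 — point (1, -3).

{(1, -3)}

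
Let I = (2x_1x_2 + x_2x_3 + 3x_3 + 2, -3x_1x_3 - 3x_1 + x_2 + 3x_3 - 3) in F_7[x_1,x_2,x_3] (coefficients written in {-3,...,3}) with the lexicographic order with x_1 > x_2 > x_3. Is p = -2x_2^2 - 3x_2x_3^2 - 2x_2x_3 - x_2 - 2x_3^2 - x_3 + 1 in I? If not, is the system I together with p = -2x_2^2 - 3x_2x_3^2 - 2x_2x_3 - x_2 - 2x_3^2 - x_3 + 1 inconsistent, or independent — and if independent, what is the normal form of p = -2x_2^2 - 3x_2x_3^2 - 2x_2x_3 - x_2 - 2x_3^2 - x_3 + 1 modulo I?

-2x_2^2 - 3x_2x_3^2 - 2x_2x_3 - x_2 - 2x_3^2 - x_3 + 1 lies in I (it reduces to 0).

First compute the reduced Gröbner basis of I by Buchberger's algorithm.
f_1 = 2x_1x_2 + x_2x_3 + 3x_3 + 2, LT = x_1x_2.
f_2 = -3x_1x_3 - 3x_1 + x_2 + 3x_3 - 3, LT = x_1x_3.

S(f_1,f_2): lcm = x_1x_2x_3. S = -x_1x_2 - 2x_2^2 - 3x_2x_3^2 + x_2x_3 - x_2 - 2x_3^2 + x_3.
  reduce S modulo (f_1, f_2):
  remainder -2x_2^2 - 3x_2x_3^2 - 2x_2x_3 - x_2 - 2x_3^2 - x_3 + 1 ≠ 0; add h_3 = -2x_2^2 - 3x_2x_3^2 - 2x_2x_3 - x_2 - 2x_3^2 - x_3 + 1 to the basis.

The other S-polynomials (S(f_1,h_3), S(f_2,h_3)) all reduce to 0 modulo the current basis, so we have a Gröbner basis.
Inter-reduce: drop elements whose leading term is divisible by another's, tail-reduce, and make monic.
Reduced Gröbner basis: {x_1x_2 - 3x_2x_3 - 2x_3 + 1, x_1x_3 + x_1 + 2x_2 - x_3 + 1, x_2^2 - 2x_2x_3^2 + x_2x_3 - 3x_2 + x_3^2 - 3x_3 + 3}.
Label its elements g_1 = x_1x_2 - 3x_2x_3 - 2x_3 + 1, g_2 = x_1x_3 + x_1 + 2x_2 - x_3 + 1, g_3 = x_2^2 - 2x_2x_3^2 + x_2x_3 - 3x_2 + x_3^2 - 3x_3 + 3.

Reduce p = -2x_2^2 - 3x_2x_3^2 - 2x_2x_3 - x_2 - 2x_3^2 - x_3 + 1 modulo G:
  leading term x_2^2: subtract (-2)·g_3 from -2x_2^2 - 3x_2x_3^2 - 2x_2x_3 - x_2 - 2x_3^2 - x_3 + 1 → 0
  normal form = 0.
Since the normal form is 0, p ∈ I.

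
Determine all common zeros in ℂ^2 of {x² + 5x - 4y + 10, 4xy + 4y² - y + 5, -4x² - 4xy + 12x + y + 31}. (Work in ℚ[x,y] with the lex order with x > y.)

{(-2, 1)}

Compute a lex Gröbner basis by Buchberger's algorithm.
f_1 = x² + 5x - 4y + 10, LT = x².
f_2 = 4xy + 4y² - y + 5, LT = xy.
f_3 = -4x² - 4xy + 12x + y + 31, LT = x².

S(f_1,f_2): lcm = x²y. S = -xy² + 21/4xy - 5/4x - 4y² + 10y.
  leading term xy²: subtract (-¼y)·f_2 from -xy² + 21/4xy - 5/4x - 4y² + 10y → 21/4xy - 5/4x + y³ - 17/4y² + 45/4y
  leading term xy: subtract (21/16)·f_2 from 21/4xy - 5/4x + y³ - 17/4y² + 45/4y → -5/4x + y³ - 19/2y² + 201/16y - 105/16
  leading term x: no divisor's leading term divides it; move -5/4x to the remainder.
  leading term y³: no divisor's leading term divides it; move y³ to the remainder.
  leading term y²: no divisor's leading term divides it; move -19/2y² to the remainder.
  leading term y: no divisor's leading term divides it; move 201/16y to the remainder.
  leading term 1: no divisor's leading term divides it; move -105/16 to the remainder.
  remainder -5/4x + y³ - 19/2y² + 201/16y - 105/16 ≠ 0; add h_4 = -5/4x + y³ - 19/2y² + 201/16y - 105/16 to the basis.

S(f_1,f_3): lcm = x². S = -xy + 8x - 15/4y + 71/4.
  leading term xy: subtract (-¼)·f_2 from -xy + 8x - 15/4y + 71/4 → 8x + y² - 4y + 19
  leading term x: subtract (-32/5)·h_4 from 8x + y² - 4y + 19 → 32/5y³ - 299/5y² + 382/5y - 23
  leading term y³: no divisor's leading term divides it; move 32/5y³ to the remainder.
  leading term y²: no divisor's leading term divides it; move -299/5y² to the remainder.
  leading term y: no divisor's leading term divides it; move 382/5y to the remainder.
  leading term 1: no divisor's leading term divides it; move -23 to the remainder.
  remainder 32/5y³ - 299/5y² + 382/5y - 23 ≠ 0; add h_5 = 32/5y³ - 299/5y² + 382/5y - 23 to the basis.

S(f_2,f_3): lcm = x²y. S = 11/4xy + 5/4x + ¼y² + 31/4y.
  leading term xy: subtract (11/16)·f_2 from 11/4xy + 5/4x + ¼y² + 31/4y → 5/4x - 5/2y² + 135/16y - 55/16
  leading term x: subtract (-1)·h_4 from 5/4x - 5/2y² + 135/16y - 55/16 → y³ - 12y² + 21y - 10
  leading term y³: subtract (5/32)·h_5 from y³ - 12y² + 21y - 10 → -85/32y² + 145/16y - 205/32
  leading term y²: no divisor's leading term divides it; move -85/32y² to the remainder.
  leading term y: no divisor's leading term divides it; move 145/16y to the remainder.
  leading term 1: no divisor's leading term divides it; move -205/32 to the remainder.
  remainder -85/32y² + 145/16y - 205/32 ≠ 0; add h_6 = -85/32y² + 145/16y - 205/32 to the basis.

S(f_2,h_5): lcm = xy³. S = 299/32xy² - 191/16xy + 115/32x + y⁴ - ¼y³ + 5/4y².
  leading term xy²: subtract (299/128y)·f_2 from 299/32xy² - 191/16xy + 115/32x + y⁴ - ¼y³ + 5/4y² → -191/16xy + 115/32x + y⁴ - 307/32y³ + 459/128y² - 1495/128y
  leading term xy: subtract (-191/64)·f_2 from -191/16xy + 115/32x + y⁴ - 307/32y³ + 459/128y² - 1495/128y → 115/32x + y⁴ - 307/32y³ + 1987/128y² - 1877/128y + 955/64
  leading term x: subtract (-23/8)·h_4 from 115/32x + y⁴ - 307/32y³ + 1987/128y² - 1877/128y + 955/64 → y⁴ - 215/32y³ - 1509/128y² + 1373/64y - 505/128
  leading term y⁴: subtract (5/32y)·h_5 from y⁴ - 215/32y³ - 1509/128y² + 1373/64y - 505/128 → 21/8y³ - 3037/128y² + 1603/64y - 505/128
  leading term y³: subtract (105/256)·h_5 from 21/8y³ - 3037/128y² + 1603/64y - 505/128 → 205/256y² - 805/128y + 1405/256
  leading term y²: subtract (-41/136)·h_6 from 205/256y² - 805/128y + 1405/256 → -1935/544y + 1935/544
  leading term y: no divisor's leading term divides it; move -1935/544y to the remainder.
  leading term 1: no divisor's leading term divides it; move 1935/544 to the remainder.
  remainder -1935/544y + 1935/544 ≠ 0; add h_7 = -1935/544y + 1935/544 to the basis.

The other S-polynomials (S(f_1,h_4), S(f_2,h_4), S(f_3,h_4), S(f_1,h_5), S(f_3,h_5), S(h_4,h_5), S(f_1,h_6), S(f_2,h_6), S(f_3,h_6), S(h_4,h_6), S(h_5,h_6), S(f_1,h_7), S(f_2,h_7), S(f_3,h_7), S(h_4,h_7), S(h_5,h_7), S(h_6,h_7)) all reduce to 0 modulo the current basis, so we have a Gröbner basis.
Inter-reduce: drop elements whose leading term is divisible by another's, tail-reduce, and make monic.
Reduced Gröbner basis: {x + 2, y - 1}.

From the last basis element, y - 1 = 0, so y takes values in {1}. Each choice, substituted upward through the basis, yields the corresponding point(s) of the solution set.
  y = 1: the earlier basis element becomes x + 2 = 0, giving x = -2 — point (-2, 1).
Each listed point satisfies every original equation (direct substitution).
Zero-dimensionality of the ideal guarantees finitely many solutions over ℂ.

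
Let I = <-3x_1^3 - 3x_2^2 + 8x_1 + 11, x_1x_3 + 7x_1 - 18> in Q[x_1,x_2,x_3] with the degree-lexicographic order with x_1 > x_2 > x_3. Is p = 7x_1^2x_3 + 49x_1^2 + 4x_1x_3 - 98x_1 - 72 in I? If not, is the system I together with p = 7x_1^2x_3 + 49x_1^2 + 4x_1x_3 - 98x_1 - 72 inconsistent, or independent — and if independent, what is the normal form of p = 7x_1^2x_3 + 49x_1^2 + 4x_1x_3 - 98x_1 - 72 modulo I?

7x_1^2x_3 + 49x_1^2 + 4x_1x_3 - 98x_1 - 72 lies in I (it reduces to 0).

First compute the reduced Gröbner basis of I by Buchberger's algorithm.
f_1 = -3x_1^3 - 3x_2^2 + 8x_1 + 11, LT = x_1^3.
f_2 = x_1x_3 + 7x_1 - 18, LT = x_1x_3.

S(f_1,f_2): lcm = x_1^3x_3. S = -7x_1^3 + x_2^2x_3 + 18x_1^2 - 8/3x_1x_3 - 11/3x_3.
  reduce S modulo (f_1, f_2):
  remainder x_2^2x_3 + 18x_1^2 + 7x_2^2 - 11/3x_3 - 221/3 ≠ 0; add h_3 = x_2^2x_3 + 18x_1^2 + 7x_2^2 - 11/3x_3 - 221/3 to the basis.

The other S-polynomials (S(f_1,h_3), S(f_2,h_3)) all reduce to 0 modulo the current basis, so we have a Gröbner basis.
Inter-reduce: drop elements whose leading term is divisible by another's, tail-reduce, and make monic.
Reduced Gröbner basis: {x_1^3 + x_2^2 - 8/3x_1 - 11/3, x_2^2x_3 + 18x_1^2 + 7x_2^2 - 11/3x_3 - 221/3, x_1x_3 + 7x_1 - 18}.
Label its elements g_1 = x_1^3 + x_2^2 - 8/3x_1 - 11/3, g_2 = x_2^2x_3 + 18x_1^2 + 7x_2^2 - 11/3x_3 - 221/3, g_3 = x_1x_3 + 7x_1 - 18.

Reduce p = 7x_1^2x_3 + 49x_1^2 + 4x_1x_3 - 98x_1 - 72 modulo G:
  leading term x_1^2x_3: subtract (7x_1)·g_3 from 7x_1^2x_3 + 49x_1^2 + 4x_1x_3 - 98x_1 - 72 → 4x_1x_3 + 28x_1 - 72
  leading term x_1x_3: subtract (4)·g_3 from 4x_1x_3 + 28x_1 - 72 → 0
  normal form = 0.
Since the normal form is 0, p ∈ I.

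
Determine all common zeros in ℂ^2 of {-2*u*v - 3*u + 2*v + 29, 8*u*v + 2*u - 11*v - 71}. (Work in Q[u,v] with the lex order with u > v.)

Compute a lex Gröbner basis by Buchberger's algorithm.
f_1 = -2*u*v - 3*u + 2*v + 29, LT = u*v.
f_2 = 8*u*v + 2*u - 11*v - 71, LT = u*v.

S(f_1,f_2): lcm = u*v. S = 5/4*u + 3/8*v - 45/8.
  leading term u: no divisor's leading term divides it; move 5/4*u to the remainder.
  leading term v: no divisor's leading term divides it; move 3/8*v to the remainder.
  leading term 1: no divisor's leading term divides it; move -45/8 to the remainder.
  remainder 5/4*u + 3/8*v - 45/8 ≠ 0; add h_3 = 5/4*u + 3/8*v - 45/8 to the basis.

S(f_1,h_3): lcm = u*v. S = 3/2*u - 3/10*v**2 + 7/2*v - 29/2.
  leading term u: subtract (6/5)·h_3 from 3/2*u - 3/10*v**2 + 7/2*v - 29/2 → -3/10*v**2 + 61/20*v - 31/4
  leading term v**2: no divisor's leading term divides it; move -3/10*v**2 to the remainder.
  leading term v: no divisor's leading term divides it; move 61/20*v to the remainder.
  leading term 1: no divisor's leading term divides it; move -31/4 to the remainder.
  remainder -3/10*v**2 + 61/20*v - 31/4 ≠ 0; add h_4 = -3/10*v**2 + 61/20*v - 31/4 to the basis.

The other S-polynomials (S(f_2,h_3), S(f_1,h_4), S(f_2,h_4), S(h_3,h_4)) all reduce to 0 modulo the current basis, so we have a Gröbner basis.
Inter-reduce: drop elements whose leading term is divisible by another's, tail-reduce, and make monic.
Reduced Gröbner basis: {u + 3/10*v - 9/2, v**2 - 61/6*v + 155/6}.

A lex Gröbner basis eliminates variables successively. Here v**2 - 61/6*v + 155/6 depends only on v, with roots {5, 31/6}; lifting each root through the earlier basis elements recovers the full solutions.
  v = 5: the earlier basis element becomes u - 3 = 0, giving u = 3 — point (3, 5).
  v = 31/6: the earlier basis element becomes u - 59/20 = 0, giving u = 59/20 — point (59/20, 31/6).
Substituting each solution back into the original system confirms all equations vanish.

{(3, 5), (59/20, 31/6)}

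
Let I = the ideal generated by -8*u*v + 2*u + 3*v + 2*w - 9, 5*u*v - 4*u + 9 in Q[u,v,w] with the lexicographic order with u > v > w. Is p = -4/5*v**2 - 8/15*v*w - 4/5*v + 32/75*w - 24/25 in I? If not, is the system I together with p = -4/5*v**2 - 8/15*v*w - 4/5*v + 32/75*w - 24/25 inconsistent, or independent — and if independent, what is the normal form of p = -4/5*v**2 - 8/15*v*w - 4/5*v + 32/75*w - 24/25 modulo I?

-4/5*v**2 - 8/15*v*w - 4/5*v + 32/75*w - 24/25 lies in I (it reduces to 0).

First compute the reduced Gröbner basis of I by Buchberger's algorithm.
f_1 = -8*u*v + 2*u + 3*v + 2*w - 9, LT = u*v.
f_2 = 5*u*v - 4*u + 9, LT = u*v.

S(f_1,f_2): lcm = u*v. S = 11/20*u - 3/8*v - 1/4*w - 27/40.
  leading term u: no divisor's leading term divides it; move 11/20*u to the remainder.
  leading term v: no divisor's leading term divides it; move -3/8*v to the remainder.
  leading term w: no divisor's leading term divides it; move -1/4*w to the remainder.
  leading term 1: no divisor's leading term divides it; move -27/40 to the remainder.
  remainder 11/20*u - 3/8*v - 1/4*w - 27/40 ≠ 0; add h_3 = 11/20*u - 3/8*v - 1/4*w - 27/40 to the basis.

S(f_1,h_3): lcm = u*v. S = -1/4*u + 15/22*v**2 + 5/11*v*w + 75/88*v - 1/4*w + 9/8.
  leading term u: subtract (-5/11)·h_3 from -1/4*u + 15/22*v**2 + 5/11*v*w + 75/88*v - 1/4*w + 9/8 → 15/22*v**2 + 5/11*v*w + 15/22*v - 4/11*w + 9/11
  leading term v**2: no divisor's leading term divides it; move 15/22*v**2 to the remainder.
  leading term v*w: no divisor's leading term divides it; move 5/11*v*w to the remainder.
  leading term v: no divisor's leading term divides it; move 15/22*v to the remainder.
  leading term w: no divisor's leading term divides it; move -4/11*w to the remainder.
  leading term 1: no divisor's leading term divides it; move 9/11 to the remainder.
  remainder 15/22*v**2 + 5/11*v*w + 15/22*v - 4/11*w + 9/11 ≠ 0; add h_4 = 15/22*v**2 + 5/11*v*w + 15/22*v - 4/11*w + 9/11 to the basis.

The other S-polynomials (S(f_2,h_3), S(f_1,h_4), S(f_2,h_4), S(h_3,h_4)) all reduce to 0 modulo the current basis, so we have a Gröbner basis.
Inter-reduce: drop elements whose leading term is divisible by another's, tail-reduce, and make monic.
Reduced Gröbner basis: {u - 15/22*v - 5/11*w - 27/22, v**2 + 2/3*v*w + v - 8/15*w + 6/5}.
Label its elements g_1 = u - 15/22*v - 5/11*w - 27/22, g_2 = v**2 + 2/3*v*w + v - 8/15*w + 6/5.

Reduce p = -4/5*v**2 - 8/15*v*w - 4/5*v + 32/75*w - 24/25 modulo G:
  leading term v**2: subtract (-4/5)·g_2 from -4/5*v**2 - 8/15*v*w - 4/5*v + 32/75*w - 24/25 → 0
  normal form = 0.
Since the normal form is 0, p ∈ I.

The remainder on division by a Gröbner basis is unique — it is the normal form.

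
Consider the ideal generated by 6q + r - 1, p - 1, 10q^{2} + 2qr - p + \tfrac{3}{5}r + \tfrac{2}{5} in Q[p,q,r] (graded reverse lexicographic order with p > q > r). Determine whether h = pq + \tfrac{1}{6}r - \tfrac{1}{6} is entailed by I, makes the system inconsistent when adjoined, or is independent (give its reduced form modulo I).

pq + \tfrac{1}{6}r - \tfrac{1}{6} lies in I (it reduces to 0).

First compute the reduced Gröbner basis of I by Buchberger's algorithm.
f_1 = 6q + r - 1, LT = q.
f_2 = p - 1, LT = p.
f_3 = 10q^{2} + 2qr - p + \tfrac{3}{5}r + \tfrac{2}{5}, LT = q^{2}.

S(f_1,f_3): lcm = q^{2}. S = -\tfrac{1}{30}qr + \tfrac{1}{10}p - \tfrac{1}{6}q - \tfrac{3}{50}r - \tfrac{1}{25}.
  reduce S modulo (f_1, f_2, f_3):
  remainder \tfrac{1}{180}r^{2} - \tfrac{17}{450}r + \tfrac{29}{900} ≠ 0; add k_4 = \tfrac{1}{180}r^{2} - \tfrac{17}{450}r + \tfrac{29}{900} to the basis.

The other S-polynomials (S(f_1,f_2), S(f_2,f_3), S(f_1,k_4), S(f_2,k_4), S(f_3,k_4)) all reduce to 0 modulo the current basis, so we have a Gröbner basis.
Inter-reduce: drop elements whose leading term is divisible by another's, tail-reduce, and make monic.
Reduced Gröbner basis: {r^{2} - \tfrac{34}{5}r + \tfrac{29}{5}, p - 1, q + \tfrac{1}{6}r - \tfrac{1}{6}}.
Label its elements g_1 = r^{2} - \tfrac{34}{5}r + \tfrac{29}{5}, g_2 = p - 1, g_3 = q + \tfrac{1}{6}r - \tfrac{1}{6}.

Reduce h = pq + \tfrac{1}{6}r - \tfrac{1}{6} modulo G:
  leading term pq: subtract (q)·g_2 from pq + \tfrac{1}{6}r - \tfrac{1}{6} → q + \tfrac{1}{6}r - \tfrac{1}{6}
  leading term q: subtract (1)·g_3 from q + \tfrac{1}{6}r - \tfrac{1}{6} → 0
  normal form = 0.
Since the normal form is 0, h ∈ I.

Ideal membership is decidable via reduction modulo a Gröbner basis.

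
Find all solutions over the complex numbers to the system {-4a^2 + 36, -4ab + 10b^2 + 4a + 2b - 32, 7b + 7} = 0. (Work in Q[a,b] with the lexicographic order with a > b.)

Compute a lex Gröbner basis by Buchberger's algorithm.
f_1 = -4a^2 + 36, LT = a^2.
f_2 = -4ab + 4a + 10b^2 + 2b - 32, LT = ab.
f_3 = 7b + 7, LT = b.

S(f_1,f_2): lcm = a^2b. S = a^2 + 5/2ab^2 + 1/2ab - 8a - 9b.
  reduce S modulo (f_1, f_2, f_3):
  remainder -5a + 15 ≠ 0; add h_4 = -5a + 15 to the basis.

The other S-polynomials (S(f_1,f_3), S(f_2,f_3), S(f_1,h_4), S(f_2,h_4), S(f_3,h_4)) all reduce to 0 modulo the current basis, so we have a Gröbner basis.
Inter-reduce: drop elements whose leading term is divisible by another's, tail-reduce, and make monic.
Reduced Gröbner basis: {a - 3, b + 1}.

From the last basis element, b + 1 = 0, so b takes values in {-1}. Each choice, substituted upward through the basis, yields the corresponding point(s) of the solution set.
  b = -1: the earlier basis element becomes a - 3 = 0, giving a = 3 — point (3, -1).
This is the nonlinear analogue of row-reducing a linear system.

{(3, -1)}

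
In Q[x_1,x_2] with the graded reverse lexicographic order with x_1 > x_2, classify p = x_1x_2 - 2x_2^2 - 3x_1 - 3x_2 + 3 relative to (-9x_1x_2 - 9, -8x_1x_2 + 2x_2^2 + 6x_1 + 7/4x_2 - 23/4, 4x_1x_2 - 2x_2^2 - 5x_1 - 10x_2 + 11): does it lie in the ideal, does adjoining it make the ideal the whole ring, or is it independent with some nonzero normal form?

First compute the reduced Gröbner basis of I by Buchberger's algorithm.
f_1 = -9x_1x_2 - 9, LT = x_1x_2.
f_2 = -8x_1x_2 + 2x_2^2 + 6x_1 + 7/4x_2 - 23/4, LT = x_1x_2.
f_3 = 4x_1x_2 - 2x_2^2 - 5x_1 - 10x_2 + 11, LT = x_1x_2.

S(f_1,f_2): lcm = x_1x_2. S = 1/4x_2^2 + 3/4x_1 + 7/32x_2 + 9/32.
  leading term x_2^2: no divisor's leading term divides it; move 1/4x_2^2 to the remainder.
  leading term x_1: no divisor's leading term divides it; move 3/4x_1 to the remainder.
  leading term x_2: no divisor's leading term divides it; move 7/32x_2 to the remainder.
  leading term 1: no divisor's leading term divides it; move 9/32 to the remainder.
  remainder 1/4x_2^2 + 3/4x_1 + 7/32x_2 + 9/32 ≠ 0; add h_4 = 1/4x_2^2 + 3/4x_1 + 7/32x_2 + 9/32 to the basis.

S(f_1,f_3): lcm = x_1x_2. S = 1/2x_2^2 + 5/4x_1 + 5/2x_2 - 7/4.
  leading term x_2^2: subtract (2)·h_4 from 1/2x_2^2 + 5/4x_1 + 5/2x_2 - 7/4 → -1/4x_1 + 33/16x_2 - 37/16
  leading term x_1: no divisor's leading term divides it; move -1/4x_1 to the remainder.
  leading term x_2: no divisor's leading term divides it; move 33/16x_2 to the remainder.
  leading term 1: no divisor's leading term divides it; move -37/16 to the remainder.
  remainder -1/4x_1 + 33/16x_2 - 37/16 ≠ 0; add h_5 = -1/4x_1 + 33/16x_2 - 37/16 to the basis.

S(f_1,h_4): lcm = x_1x_2^2. S = -3x_1^2 - 7/8x_1x_2 - 9/8x_1 + x_2.
  leading term x_1^2: subtract (12x_1)·h_5 from -3x_1^2 - 7/8x_1x_2 - 9/8x_1 + x_2 → -205/8x_1x_2 + 213/8x_1 + x_2
  leading term x_1x_2: subtract (205/72)·f_1 from -205/8x_1x_2 + 213/8x_1 + x_2 → 213/8x_1 + x_2 + 205/8
  leading term x_1: subtract (-213/2)·h_5 from 213/8x_1 + x_2 + 205/8 → 7061/32x_2 - 7061/32
  leading term x_2: no divisor's leading term divides it; move 7061/32x_2 to the remainder.
  leading term 1: no divisor's leading term divides it; move -7061/32 to the remainder.
  remainder 7061/32x_2 - 7061/32 ≠ 0; add h_6 = 7061/32x_2 - 7061/32 to the basis.

The other S-polynomials (S(f_2,f_3), S(f_2,h_4), S(f_3,h_4), S(f_1,h_5), S(f_2,h_5), S(f_3,h_5), S(h_4,h_5), S(f_1,h_6), S(f_2,h_6), S(f_3,h_6), S(h_4,h_6), S(h_5,h_6)) all reduce to 0 modulo the current basis, so we have a Gröbner basis.
Inter-reduce: drop elements whose leading term is divisible by another's, tail-reduce, and make monic.
Reduced Gröbner basis: {x_1 + 1, x_2 - 1}.
Label its elements g_1 = x_1 + 1, g_2 = x_2 - 1.

Reduce p = x_1x_2 - 2x_2^2 - 3x_1 - 3x_2 + 3 modulo G:
  leading term x_1x_2: subtract (x_2)·g_1 from x_1x_2 - 2x_2^2 - 3x_1 - 3x_2 + 3 → -2x_2^2 - 3x_1 - 4x_2 + 3
  leading term x_2^2: subtract (-2x_2)·g_2 from -2x_2^2 - 3x_1 - 4x_2 + 3 → -3x_1 - 6x_2 + 3
  leading term x_1: subtract (-3)·g_1 from -3x_1 - 6x_2 + 3 → -6x_2 + 6
  leading term x_2: subtract (-6)·g_2 from -6x_2 + 6 → 0
  normal form = 0.
Since the normal form is 0, p ∈ I.

x_1x_2 - 2x_2^2 - 3x_1 - 3x_2 + 3 lies in I (it reduces to 0).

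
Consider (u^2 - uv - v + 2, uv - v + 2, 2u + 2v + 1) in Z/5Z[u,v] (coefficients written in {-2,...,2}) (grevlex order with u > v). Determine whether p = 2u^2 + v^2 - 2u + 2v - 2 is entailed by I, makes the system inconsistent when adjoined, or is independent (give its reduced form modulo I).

First compute the reduced Gröbner basis of I by Buchberger's algorithm.
f_1 = u^2 - uv - v + 2, LT = u^2.
f_2 = uv - v + 2, LT = uv.
f_3 = 2u + 2v + 1, LT = u.

S(f_1,f_2): lcm = u^2v. S = -uv^2 + uv - v^2 - 2u + 2v.
  reduce S modulo (f_1, f_2, f_3):
  remainder -2v^2 + 2v - 1 ≠ 0; add h_4 = -2v^2 + 2v - 1 to the basis.

The other S-polynomials (S(f_1,f_3), S(f_2,f_3), S(f_1,h_4), S(f_2,h_4), S(f_3,h_4)) all reduce to 0 modulo the current basis, so we have a Gröbner basis.
Inter-reduce: drop elements whose leading term is divisible by another's, tail-reduce, and make monic.
Reduced Gröbner basis: {v^2 - v - 2, u + v - 2}.
Label its elements g_1 = v^2 - v - 2, g_2 = u + v - 2.

Reduce p = 2u^2 + v^2 - 2u + 2v - 2 modulo G:
  leading term u^2: subtract (2u)·g_2 from 2u^2 + v^2 - 2u + 2v - 2 → -2uv + v^2 + 2u + 2v - 2
  leading term uv: subtract (-2v)·g_2 from -2uv + v^2 + 2u + 2v - 2 → -2v^2 + 2u - 2v - 2
  leading term v^2: subtract (-2)·g_1 from -2v^2 + 2u - 2v - 2 → 2u + v - 1
  leading term u: subtract (2)·g_2 from 2u + v - 1 → -v - 2
  leading term v: no divisor's leading term divides it; move -v to the remainder.
  leading term 1: no divisor's leading term divides it; move -2 to the remainder.
  normal form = -v - 2.
The normal form is nonzero, so p ∉ I. Since p minus its normal form lies in I, I + (p) = I + (r) where r = -v - 2; decide whether this ideal is the whole ring.
Run Buchberger on G together with r (pairs among the g_i already reduce to 0 since G is a Gröbner basis):
g_1 = v^2 - v - 2, LT = v^2.
g_2 = u + v - 2, LT = u.
r = -v - 2, LT = v.

S(g_1,r): lcm = v^2. S = 2v - 2.
  reduce S modulo (g_1, g_2, r):
  remainder -1 ≠ 0; add m_4 = -1 to the basis.

The other S-polynomials (S(g_1,g_2), S(g_2,r), S(g_1,m_4), S(g_2,m_4), S(r,m_4)) all reduce to 0 modulo the current basis, so we have a Gröbner basis.
Inter-reduce: drop elements whose leading term is divisible by another's, tail-reduce, and make monic.
Reduced Gröbner basis: {1}.
The reduced Gröbner basis of I + (p) is {1}: the ideal is the whole ring, so the enlarged system has no common solution — adjoining p is inconsistent.

Ideal membership is decidable via reduction modulo a Gröbner basis.

Adjoining 2u^2 + v^2 - 2u + 2v - 2 makes the ideal the whole ring: the system is inconsistent.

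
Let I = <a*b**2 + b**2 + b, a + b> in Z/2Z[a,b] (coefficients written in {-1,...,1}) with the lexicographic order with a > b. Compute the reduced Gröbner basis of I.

f_1 = a*b**2 + b**2 + b, LT = a*b**2.
f_2 = a + b, LT = a.

S(f_1,f_2): lcm = a*b**2. S = b**3 + b**2 + b.
  reduce S modulo (f_1, f_2):
  remainder b**3 + b**2 + b ≠ 0; add g_3 = b**3 + b**2 + b to the basis.

The other S-polynomials (S(f_1,g_3), S(f_2,g_3)) all reduce to 0 modulo the current basis, so we have a Gröbner basis.
Inter-reduce: drop elements whose leading term is divisible by another's, tail-reduce, and make monic.

G = {a + b, b**3 + b**2 + b}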